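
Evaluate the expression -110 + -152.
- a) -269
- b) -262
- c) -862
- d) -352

-110 + -152 = -262
b) -262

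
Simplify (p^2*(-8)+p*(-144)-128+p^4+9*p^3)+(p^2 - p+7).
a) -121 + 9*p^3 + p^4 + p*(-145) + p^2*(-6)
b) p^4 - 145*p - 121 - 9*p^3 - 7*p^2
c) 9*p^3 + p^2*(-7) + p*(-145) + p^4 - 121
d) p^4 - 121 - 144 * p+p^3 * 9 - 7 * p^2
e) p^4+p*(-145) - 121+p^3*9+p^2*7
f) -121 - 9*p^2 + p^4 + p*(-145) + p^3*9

Adding the polynomials and combining like terms:
(p^2*(-8) + p*(-144) - 128 + p^4 + 9*p^3) + (p^2 - p + 7)
= 9*p^3 + p^2*(-7) + p*(-145) + p^4 - 121
c) 9*p^3 + p^2*(-7) + p*(-145) + p^4 - 121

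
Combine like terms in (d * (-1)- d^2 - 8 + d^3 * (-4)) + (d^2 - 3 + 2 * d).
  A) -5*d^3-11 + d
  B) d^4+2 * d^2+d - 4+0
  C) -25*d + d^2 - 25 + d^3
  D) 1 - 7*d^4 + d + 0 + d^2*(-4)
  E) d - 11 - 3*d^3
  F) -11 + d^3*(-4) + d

Adding the polynomials and combining like terms:
(d*(-1) - d^2 - 8 + d^3*(-4)) + (d^2 - 3 + 2*d)
= -11 + d^3*(-4) + d
F) -11 + d^3*(-4) + d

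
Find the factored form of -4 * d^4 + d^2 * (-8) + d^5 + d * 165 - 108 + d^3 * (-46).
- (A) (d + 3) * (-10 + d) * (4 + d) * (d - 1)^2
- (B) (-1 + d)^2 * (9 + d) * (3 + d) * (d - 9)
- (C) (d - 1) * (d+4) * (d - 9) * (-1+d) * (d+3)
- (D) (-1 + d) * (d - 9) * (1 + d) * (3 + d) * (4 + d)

We need to factor -4 * d^4 + d^2 * (-8) + d^5 + d * 165 - 108 + d^3 * (-46).
The factored form is (d - 1) * (d+4) * (d - 9) * (-1+d) * (d+3).
C) (d - 1) * (d+4) * (d - 9) * (-1+d) * (d+3)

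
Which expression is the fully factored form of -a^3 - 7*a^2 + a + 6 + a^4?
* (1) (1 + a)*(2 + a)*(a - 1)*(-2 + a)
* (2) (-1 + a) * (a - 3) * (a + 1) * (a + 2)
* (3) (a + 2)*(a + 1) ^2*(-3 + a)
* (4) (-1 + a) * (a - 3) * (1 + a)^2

We need to factor -a^3 - 7*a^2 + a + 6 + a^4.
The factored form is (-1 + a) * (a - 3) * (a + 1) * (a + 2).
2) (-1 + a) * (a - 3) * (a + 1) * (a + 2)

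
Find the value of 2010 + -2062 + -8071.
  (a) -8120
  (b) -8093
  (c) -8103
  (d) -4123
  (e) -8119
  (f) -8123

First: 2010 + -2062 = -52
Then: -52 + -8071 = -8123
f) -8123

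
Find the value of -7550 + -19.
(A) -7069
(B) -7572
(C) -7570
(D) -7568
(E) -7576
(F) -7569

-7550 + -19 = -7569
F) -7569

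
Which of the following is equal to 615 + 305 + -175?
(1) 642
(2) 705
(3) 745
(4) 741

First: 615 + 305 = 920
Then: 920 + -175 = 745
3) 745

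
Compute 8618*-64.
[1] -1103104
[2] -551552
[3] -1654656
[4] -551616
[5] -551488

8618 * -64 = -551552
2) -551552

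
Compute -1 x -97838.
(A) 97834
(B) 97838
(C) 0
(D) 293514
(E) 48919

-1 * -97838 = 97838
B) 97838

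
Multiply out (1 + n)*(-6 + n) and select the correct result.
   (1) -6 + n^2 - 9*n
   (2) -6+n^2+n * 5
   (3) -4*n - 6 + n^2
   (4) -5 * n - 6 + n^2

Expanding (1 + n)*(-6 + n):
= -5 * n - 6 + n^2
4) -5 * n - 6 + n^2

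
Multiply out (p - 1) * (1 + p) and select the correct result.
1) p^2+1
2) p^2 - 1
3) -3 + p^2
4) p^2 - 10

Expanding (p - 1) * (1 + p):
= p^2 - 1
2) p^2 - 1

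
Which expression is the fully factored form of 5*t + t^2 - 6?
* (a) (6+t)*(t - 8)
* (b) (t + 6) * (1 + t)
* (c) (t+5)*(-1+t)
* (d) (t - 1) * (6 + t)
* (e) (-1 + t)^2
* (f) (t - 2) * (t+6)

We need to factor 5*t + t^2 - 6.
The factored form is (t - 1) * (6 + t).
d) (t - 1) * (6 + t)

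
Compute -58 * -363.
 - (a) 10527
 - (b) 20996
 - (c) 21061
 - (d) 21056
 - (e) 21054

-58 * -363 = 21054
e) 21054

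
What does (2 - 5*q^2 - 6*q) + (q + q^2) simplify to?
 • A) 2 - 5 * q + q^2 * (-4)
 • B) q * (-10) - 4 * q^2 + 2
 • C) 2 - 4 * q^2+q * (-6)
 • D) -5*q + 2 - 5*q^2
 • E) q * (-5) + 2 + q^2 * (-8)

Adding the polynomials and combining like terms:
(2 - 5*q^2 - 6*q) + (q + q^2)
= 2 - 5 * q + q^2 * (-4)
A) 2 - 5 * q + q^2 * (-4)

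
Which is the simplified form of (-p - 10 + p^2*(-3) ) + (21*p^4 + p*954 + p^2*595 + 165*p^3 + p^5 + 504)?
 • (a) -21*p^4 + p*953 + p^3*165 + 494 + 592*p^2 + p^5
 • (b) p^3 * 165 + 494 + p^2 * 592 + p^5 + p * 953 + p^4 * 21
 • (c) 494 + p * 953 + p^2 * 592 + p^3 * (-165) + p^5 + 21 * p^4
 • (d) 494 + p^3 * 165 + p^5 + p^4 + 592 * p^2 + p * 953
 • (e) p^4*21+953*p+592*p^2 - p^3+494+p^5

Adding the polynomials and combining like terms:
(-p - 10 + p^2*(-3)) + (21*p^4 + p*954 + p^2*595 + 165*p^3 + p^5 + 504)
= p^3 * 165 + 494 + p^2 * 592 + p^5 + p * 953 + p^4 * 21
b) p^3 * 165 + 494 + p^2 * 592 + p^5 + p * 953 + p^4 * 21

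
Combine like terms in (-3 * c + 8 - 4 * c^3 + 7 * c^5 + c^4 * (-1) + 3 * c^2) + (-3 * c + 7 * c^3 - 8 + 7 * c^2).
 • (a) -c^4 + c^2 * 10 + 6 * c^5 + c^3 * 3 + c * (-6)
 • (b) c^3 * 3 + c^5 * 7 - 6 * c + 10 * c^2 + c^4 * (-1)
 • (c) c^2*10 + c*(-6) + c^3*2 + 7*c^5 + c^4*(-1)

Adding the polynomials and combining like terms:
(-3*c + 8 - 4*c^3 + 7*c^5 + c^4*(-1) + 3*c^2) + (-3*c + 7*c^3 - 8 + 7*c^2)
= c^3 * 3 + c^5 * 7 - 6 * c + 10 * c^2 + c^4 * (-1)
b) c^3 * 3 + c^5 * 7 - 6 * c + 10 * c^2 + c^4 * (-1)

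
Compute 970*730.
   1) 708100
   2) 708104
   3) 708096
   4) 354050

970 * 730 = 708100
1) 708100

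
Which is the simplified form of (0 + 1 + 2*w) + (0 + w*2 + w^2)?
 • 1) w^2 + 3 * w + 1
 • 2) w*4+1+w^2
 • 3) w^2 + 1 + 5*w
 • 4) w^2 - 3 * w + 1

Adding the polynomials and combining like terms:
(0 + 1 + 2*w) + (0 + w*2 + w^2)
= w*4+1+w^2
2) w*4+1+w^2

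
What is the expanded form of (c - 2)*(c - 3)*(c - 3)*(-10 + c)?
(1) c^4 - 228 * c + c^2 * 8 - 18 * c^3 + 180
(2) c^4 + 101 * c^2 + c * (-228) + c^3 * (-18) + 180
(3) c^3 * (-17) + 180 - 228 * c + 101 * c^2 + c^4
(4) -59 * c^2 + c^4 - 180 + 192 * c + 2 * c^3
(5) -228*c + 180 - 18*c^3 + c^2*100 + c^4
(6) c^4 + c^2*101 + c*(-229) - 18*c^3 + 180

Expanding (c - 2)*(c - 3)*(c - 3)*(-10 + c):
= c^4 + 101 * c^2 + c * (-228) + c^3 * (-18) + 180
2) c^4 + 101 * c^2 + c * (-228) + c^3 * (-18) + 180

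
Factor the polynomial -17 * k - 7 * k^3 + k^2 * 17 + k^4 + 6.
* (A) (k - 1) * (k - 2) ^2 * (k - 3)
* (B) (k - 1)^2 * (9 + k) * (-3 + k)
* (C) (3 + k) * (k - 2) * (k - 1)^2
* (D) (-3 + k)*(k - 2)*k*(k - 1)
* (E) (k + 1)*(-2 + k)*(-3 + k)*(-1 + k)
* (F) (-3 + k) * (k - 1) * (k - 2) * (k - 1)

We need to factor -17 * k - 7 * k^3 + k^2 * 17 + k^4 + 6.
The factored form is (-3 + k) * (k - 1) * (k - 2) * (k - 1).
F) (-3 + k) * (k - 1) * (k - 2) * (k - 1)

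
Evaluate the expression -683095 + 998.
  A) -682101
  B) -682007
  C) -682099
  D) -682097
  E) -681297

-683095 + 998 = -682097
D) -682097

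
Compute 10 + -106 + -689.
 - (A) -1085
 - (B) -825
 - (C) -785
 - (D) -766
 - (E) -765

First: 10 + -106 = -96
Then: -96 + -689 = -785
C) -785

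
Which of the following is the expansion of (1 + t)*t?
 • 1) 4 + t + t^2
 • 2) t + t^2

Expanding (1 + t)*t:
= t + t^2
2) t + t^2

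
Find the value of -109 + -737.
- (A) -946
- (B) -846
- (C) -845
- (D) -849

-109 + -737 = -846
B) -846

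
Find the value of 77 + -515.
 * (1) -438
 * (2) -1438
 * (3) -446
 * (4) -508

77 + -515 = -438
1) -438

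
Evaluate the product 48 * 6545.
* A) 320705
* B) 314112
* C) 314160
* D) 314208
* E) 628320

48 * 6545 = 314160
C) 314160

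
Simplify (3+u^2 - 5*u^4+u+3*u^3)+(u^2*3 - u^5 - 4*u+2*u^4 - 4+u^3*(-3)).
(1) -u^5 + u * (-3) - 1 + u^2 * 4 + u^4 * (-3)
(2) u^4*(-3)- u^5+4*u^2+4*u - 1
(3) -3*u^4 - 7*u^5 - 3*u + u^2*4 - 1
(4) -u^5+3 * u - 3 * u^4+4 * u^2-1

Adding the polynomials and combining like terms:
(3 + u^2 - 5*u^4 + u + 3*u^3) + (u^2*3 - u^5 - 4*u + 2*u^4 - 4 + u^3*(-3))
= -u^5 + u * (-3) - 1 + u^2 * 4 + u^4 * (-3)
1) -u^5 + u * (-3) - 1 + u^2 * 4 + u^4 * (-3)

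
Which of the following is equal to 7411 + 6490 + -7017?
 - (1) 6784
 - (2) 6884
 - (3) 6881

First: 7411 + 6490 = 13901
Then: 13901 + -7017 = 6884
2) 6884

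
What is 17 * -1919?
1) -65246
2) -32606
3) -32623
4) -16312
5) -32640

17 * -1919 = -32623
3) -32623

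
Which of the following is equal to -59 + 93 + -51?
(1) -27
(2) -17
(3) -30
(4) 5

First: -59 + 93 = 34
Then: 34 + -51 = -17
2) -17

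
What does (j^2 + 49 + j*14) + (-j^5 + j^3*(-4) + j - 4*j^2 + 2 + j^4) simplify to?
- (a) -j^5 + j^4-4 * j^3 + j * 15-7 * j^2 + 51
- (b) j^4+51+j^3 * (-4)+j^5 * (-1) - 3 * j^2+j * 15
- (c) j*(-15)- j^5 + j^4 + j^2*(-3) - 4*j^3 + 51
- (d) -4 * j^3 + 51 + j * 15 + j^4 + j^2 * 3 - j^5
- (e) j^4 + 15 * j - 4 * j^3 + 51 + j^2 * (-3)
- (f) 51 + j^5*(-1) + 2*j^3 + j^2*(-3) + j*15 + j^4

Adding the polynomials and combining like terms:
(j^2 + 49 + j*14) + (-j^5 + j^3*(-4) + j - 4*j^2 + 2 + j^4)
= j^4+51+j^3 * (-4)+j^5 * (-1) - 3 * j^2+j * 15
b) j^4+51+j^3 * (-4)+j^5 * (-1) - 3 * j^2+j * 15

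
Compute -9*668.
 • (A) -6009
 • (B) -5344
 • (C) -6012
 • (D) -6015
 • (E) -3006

-9 * 668 = -6012
C) -6012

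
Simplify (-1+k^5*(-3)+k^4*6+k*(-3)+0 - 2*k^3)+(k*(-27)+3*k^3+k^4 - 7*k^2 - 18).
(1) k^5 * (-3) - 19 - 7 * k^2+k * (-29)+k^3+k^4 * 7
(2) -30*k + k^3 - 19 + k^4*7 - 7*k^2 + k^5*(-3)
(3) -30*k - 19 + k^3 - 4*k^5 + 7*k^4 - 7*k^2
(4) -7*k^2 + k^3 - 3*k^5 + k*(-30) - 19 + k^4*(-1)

Adding the polynomials and combining like terms:
(-1 + k^5*(-3) + k^4*6 + k*(-3) + 0 - 2*k^3) + (k*(-27) + 3*k^3 + k^4 - 7*k^2 - 18)
= -30*k + k^3 - 19 + k^4*7 - 7*k^2 + k^5*(-3)
2) -30*k + k^3 - 19 + k^4*7 - 7*k^2 + k^5*(-3)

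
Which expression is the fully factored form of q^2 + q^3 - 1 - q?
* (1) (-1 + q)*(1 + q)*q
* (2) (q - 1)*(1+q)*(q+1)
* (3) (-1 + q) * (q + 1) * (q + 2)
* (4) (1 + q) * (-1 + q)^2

We need to factor q^2 + q^3 - 1 - q.
The factored form is (q - 1)*(1+q)*(q+1).
2) (q - 1)*(1+q)*(q+1)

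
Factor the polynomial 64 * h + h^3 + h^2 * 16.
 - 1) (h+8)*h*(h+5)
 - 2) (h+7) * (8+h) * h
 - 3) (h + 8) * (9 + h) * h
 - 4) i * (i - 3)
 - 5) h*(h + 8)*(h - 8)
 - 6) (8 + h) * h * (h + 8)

We need to factor 64 * h + h^3 + h^2 * 16.
The factored form is (8 + h) * h * (h + 8).
6) (8 + h) * h * (h + 8)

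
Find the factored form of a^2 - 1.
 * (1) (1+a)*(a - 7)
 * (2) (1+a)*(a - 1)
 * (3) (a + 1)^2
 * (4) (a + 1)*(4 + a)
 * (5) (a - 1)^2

We need to factor a^2 - 1.
The factored form is (1+a)*(a - 1).
2) (1+a)*(a - 1)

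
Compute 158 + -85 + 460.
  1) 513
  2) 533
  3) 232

First: 158 + -85 = 73
Then: 73 + 460 = 533
2) 533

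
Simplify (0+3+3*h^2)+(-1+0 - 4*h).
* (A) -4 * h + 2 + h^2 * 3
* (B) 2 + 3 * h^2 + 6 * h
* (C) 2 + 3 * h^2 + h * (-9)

Adding the polynomials and combining like terms:
(0 + 3 + 3*h^2) + (-1 + 0 - 4*h)
= -4 * h + 2 + h^2 * 3
A) -4 * h + 2 + h^2 * 3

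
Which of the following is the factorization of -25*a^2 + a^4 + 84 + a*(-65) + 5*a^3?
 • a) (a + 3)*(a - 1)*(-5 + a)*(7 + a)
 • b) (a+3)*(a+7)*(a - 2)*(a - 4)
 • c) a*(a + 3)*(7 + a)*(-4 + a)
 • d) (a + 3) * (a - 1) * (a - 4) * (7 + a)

We need to factor -25*a^2 + a^4 + 84 + a*(-65) + 5*a^3.
The factored form is (a + 3) * (a - 1) * (a - 4) * (7 + a).
d) (a + 3) * (a - 1) * (a - 4) * (7 + a)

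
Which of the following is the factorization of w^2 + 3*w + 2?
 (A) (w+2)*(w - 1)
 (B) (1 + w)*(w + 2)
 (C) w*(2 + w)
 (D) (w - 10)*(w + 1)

We need to factor w^2 + 3*w + 2.
The factored form is (1 + w)*(w + 2).
B) (1 + w)*(w + 2)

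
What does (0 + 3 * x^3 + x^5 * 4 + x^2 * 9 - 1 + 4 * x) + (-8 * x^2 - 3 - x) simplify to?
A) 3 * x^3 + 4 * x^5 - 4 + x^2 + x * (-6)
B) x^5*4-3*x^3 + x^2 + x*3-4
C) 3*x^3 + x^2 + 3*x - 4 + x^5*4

Adding the polynomials and combining like terms:
(0 + 3*x^3 + x^5*4 + x^2*9 - 1 + 4*x) + (-8*x^2 - 3 - x)
= 3*x^3 + x^2 + 3*x - 4 + x^5*4
C) 3*x^3 + x^2 + 3*x - 4 + x^5*4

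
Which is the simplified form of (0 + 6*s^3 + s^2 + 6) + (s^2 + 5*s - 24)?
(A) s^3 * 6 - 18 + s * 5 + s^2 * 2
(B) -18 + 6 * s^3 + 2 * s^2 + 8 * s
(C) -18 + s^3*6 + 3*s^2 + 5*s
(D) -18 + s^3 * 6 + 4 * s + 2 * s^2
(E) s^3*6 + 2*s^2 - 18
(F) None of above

Adding the polynomials and combining like terms:
(0 + 6*s^3 + s^2 + 6) + (s^2 + 5*s - 24)
= s^3 * 6 - 18 + s * 5 + s^2 * 2
A) s^3 * 6 - 18 + s * 5 + s^2 * 2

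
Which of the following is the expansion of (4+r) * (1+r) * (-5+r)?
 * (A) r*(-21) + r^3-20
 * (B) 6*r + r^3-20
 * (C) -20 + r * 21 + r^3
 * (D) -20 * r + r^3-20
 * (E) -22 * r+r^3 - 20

Expanding (4+r) * (1+r) * (-5+r):
= r*(-21) + r^3-20
A) r*(-21) + r^3-20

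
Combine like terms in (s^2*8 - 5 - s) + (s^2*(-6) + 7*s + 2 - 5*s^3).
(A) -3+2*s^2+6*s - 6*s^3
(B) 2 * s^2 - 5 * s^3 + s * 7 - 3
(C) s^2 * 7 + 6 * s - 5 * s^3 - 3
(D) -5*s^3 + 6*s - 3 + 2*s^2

Adding the polynomials and combining like terms:
(s^2*8 - 5 - s) + (s^2*(-6) + 7*s + 2 - 5*s^3)
= -5*s^3 + 6*s - 3 + 2*s^2
D) -5*s^3 + 6*s - 3 + 2*s^2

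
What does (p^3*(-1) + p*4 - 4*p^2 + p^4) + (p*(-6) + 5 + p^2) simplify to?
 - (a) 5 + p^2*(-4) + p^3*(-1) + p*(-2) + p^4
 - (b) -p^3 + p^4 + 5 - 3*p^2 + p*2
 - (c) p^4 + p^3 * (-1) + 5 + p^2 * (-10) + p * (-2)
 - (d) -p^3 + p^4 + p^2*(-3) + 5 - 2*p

Adding the polynomials and combining like terms:
(p^3*(-1) + p*4 - 4*p^2 + p^4) + (p*(-6) + 5 + p^2)
= -p^3 + p^4 + p^2*(-3) + 5 - 2*p
d) -p^3 + p^4 + p^2*(-3) + 5 - 2*p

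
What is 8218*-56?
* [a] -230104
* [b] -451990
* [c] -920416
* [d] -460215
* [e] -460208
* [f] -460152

8218 * -56 = -460208
e) -460208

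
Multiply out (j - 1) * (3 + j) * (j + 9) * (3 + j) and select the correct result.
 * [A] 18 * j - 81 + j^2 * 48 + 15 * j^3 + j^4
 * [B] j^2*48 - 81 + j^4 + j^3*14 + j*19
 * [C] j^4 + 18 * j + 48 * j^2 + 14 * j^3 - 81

Expanding (j - 1) * (3 + j) * (j + 9) * (3 + j):
= j^4 + 18 * j + 48 * j^2 + 14 * j^3 - 81
C) j^4 + 18 * j + 48 * j^2 + 14 * j^3 - 81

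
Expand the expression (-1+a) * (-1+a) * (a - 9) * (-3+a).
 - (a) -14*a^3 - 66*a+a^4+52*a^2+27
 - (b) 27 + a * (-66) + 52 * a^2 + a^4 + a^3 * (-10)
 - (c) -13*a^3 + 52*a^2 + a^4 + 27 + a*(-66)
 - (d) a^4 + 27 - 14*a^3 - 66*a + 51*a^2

Expanding (-1+a) * (-1+a) * (a - 9) * (-3+a):
= -14*a^3 - 66*a+a^4+52*a^2+27
a) -14*a^3 - 66*a+a^4+52*a^2+27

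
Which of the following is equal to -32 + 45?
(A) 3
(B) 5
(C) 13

-32 + 45 = 13
C) 13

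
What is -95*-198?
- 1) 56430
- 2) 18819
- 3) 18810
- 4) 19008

-95 * -198 = 18810
3) 18810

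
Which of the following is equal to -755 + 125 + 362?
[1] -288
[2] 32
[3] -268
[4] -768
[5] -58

First: -755 + 125 = -630
Then: -630 + 362 = -268
3) -268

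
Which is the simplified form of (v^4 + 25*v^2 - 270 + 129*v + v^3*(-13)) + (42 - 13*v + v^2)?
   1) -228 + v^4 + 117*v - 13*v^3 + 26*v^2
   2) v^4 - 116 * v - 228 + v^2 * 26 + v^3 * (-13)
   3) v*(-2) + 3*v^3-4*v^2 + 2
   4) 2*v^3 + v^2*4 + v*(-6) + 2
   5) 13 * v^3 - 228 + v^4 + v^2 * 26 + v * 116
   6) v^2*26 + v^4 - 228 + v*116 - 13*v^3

Adding the polynomials and combining like terms:
(v^4 + 25*v^2 - 270 + 129*v + v^3*(-13)) + (42 - 13*v + v^2)
= v^2*26 + v^4 - 228 + v*116 - 13*v^3
6) v^2*26 + v^4 - 228 + v*116 - 13*v^3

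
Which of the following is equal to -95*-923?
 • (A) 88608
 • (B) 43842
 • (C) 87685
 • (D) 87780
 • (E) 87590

-95 * -923 = 87685
C) 87685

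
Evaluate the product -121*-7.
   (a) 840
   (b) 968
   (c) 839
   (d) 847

-121 * -7 = 847
d) 847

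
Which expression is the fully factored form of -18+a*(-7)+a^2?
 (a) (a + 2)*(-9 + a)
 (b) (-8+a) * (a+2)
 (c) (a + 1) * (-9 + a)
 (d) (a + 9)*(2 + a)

We need to factor -18+a*(-7)+a^2.
The factored form is (a + 2)*(-9 + a).
a) (a + 2)*(-9 + a)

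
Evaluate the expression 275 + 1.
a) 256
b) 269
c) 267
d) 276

275 + 1 = 276
d) 276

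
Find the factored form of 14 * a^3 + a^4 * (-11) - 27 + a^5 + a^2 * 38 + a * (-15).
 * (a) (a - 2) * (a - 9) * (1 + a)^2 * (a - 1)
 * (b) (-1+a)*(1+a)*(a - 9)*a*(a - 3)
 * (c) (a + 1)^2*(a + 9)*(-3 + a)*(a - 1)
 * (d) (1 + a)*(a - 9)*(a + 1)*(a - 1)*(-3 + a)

We need to factor 14 * a^3 + a^4 * (-11) - 27 + a^5 + a^2 * 38 + a * (-15).
The factored form is (1 + a)*(a - 9)*(a + 1)*(a - 1)*(-3 + a).
d) (1 + a)*(a - 9)*(a + 1)*(a - 1)*(-3 + a)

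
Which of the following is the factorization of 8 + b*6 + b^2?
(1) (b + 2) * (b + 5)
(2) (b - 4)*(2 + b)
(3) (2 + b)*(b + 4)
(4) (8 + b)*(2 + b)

We need to factor 8 + b*6 + b^2.
The factored form is (2 + b)*(b + 4).
3) (2 + b)*(b + 4)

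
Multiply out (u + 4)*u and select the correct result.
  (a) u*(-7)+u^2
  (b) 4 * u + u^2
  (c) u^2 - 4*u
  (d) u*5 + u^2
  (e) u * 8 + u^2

Expanding (u + 4)*u:
= 4 * u + u^2
b) 4 * u + u^2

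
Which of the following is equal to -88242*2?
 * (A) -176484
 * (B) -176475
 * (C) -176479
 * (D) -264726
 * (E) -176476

-88242 * 2 = -176484
A) -176484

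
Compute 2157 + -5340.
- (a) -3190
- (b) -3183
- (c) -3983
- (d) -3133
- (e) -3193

2157 + -5340 = -3183
b) -3183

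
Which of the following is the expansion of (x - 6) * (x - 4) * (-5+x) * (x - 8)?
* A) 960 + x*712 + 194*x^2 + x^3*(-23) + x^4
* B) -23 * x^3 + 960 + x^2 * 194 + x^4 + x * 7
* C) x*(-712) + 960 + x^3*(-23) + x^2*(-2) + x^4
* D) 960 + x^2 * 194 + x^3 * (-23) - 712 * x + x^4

Expanding (x - 6) * (x - 4) * (-5+x) * (x - 8):
= 960 + x^2 * 194 + x^3 * (-23) - 712 * x + x^4
D) 960 + x^2 * 194 + x^3 * (-23) - 712 * x + x^4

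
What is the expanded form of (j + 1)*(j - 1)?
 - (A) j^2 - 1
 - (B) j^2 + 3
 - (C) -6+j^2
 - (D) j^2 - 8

Expanding (j + 1)*(j - 1):
= j^2 - 1
A) j^2 - 1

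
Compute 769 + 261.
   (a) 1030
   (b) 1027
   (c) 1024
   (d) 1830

769 + 261 = 1030
a) 1030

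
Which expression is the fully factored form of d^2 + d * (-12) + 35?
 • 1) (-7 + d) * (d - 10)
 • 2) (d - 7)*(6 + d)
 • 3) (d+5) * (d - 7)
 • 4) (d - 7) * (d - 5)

We need to factor d^2 + d * (-12) + 35.
The factored form is (d - 7) * (d - 5).
4) (d - 7) * (d - 5)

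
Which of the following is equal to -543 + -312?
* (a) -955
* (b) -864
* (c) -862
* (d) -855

-543 + -312 = -855
d) -855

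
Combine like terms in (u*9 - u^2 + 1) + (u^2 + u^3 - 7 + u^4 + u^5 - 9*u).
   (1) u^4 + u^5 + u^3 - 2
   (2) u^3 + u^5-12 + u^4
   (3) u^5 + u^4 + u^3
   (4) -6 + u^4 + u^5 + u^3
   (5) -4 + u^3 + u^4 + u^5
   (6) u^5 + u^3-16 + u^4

Adding the polynomials and combining like terms:
(u*9 - u^2 + 1) + (u^2 + u^3 - 7 + u^4 + u^5 - 9*u)
= -6 + u^4 + u^5 + u^3
4) -6 + u^4 + u^5 + u^3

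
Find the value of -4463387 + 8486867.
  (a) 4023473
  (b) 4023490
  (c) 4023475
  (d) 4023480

-4463387 + 8486867 = 4023480
d) 4023480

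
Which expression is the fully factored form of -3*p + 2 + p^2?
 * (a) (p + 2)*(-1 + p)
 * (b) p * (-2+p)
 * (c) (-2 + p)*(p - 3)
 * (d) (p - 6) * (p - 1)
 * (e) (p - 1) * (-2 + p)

We need to factor -3*p + 2 + p^2.
The factored form is (p - 1) * (-2 + p).
e) (p - 1) * (-2 + p)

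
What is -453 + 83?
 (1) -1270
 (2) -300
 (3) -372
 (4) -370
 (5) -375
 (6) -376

-453 + 83 = -370
4) -370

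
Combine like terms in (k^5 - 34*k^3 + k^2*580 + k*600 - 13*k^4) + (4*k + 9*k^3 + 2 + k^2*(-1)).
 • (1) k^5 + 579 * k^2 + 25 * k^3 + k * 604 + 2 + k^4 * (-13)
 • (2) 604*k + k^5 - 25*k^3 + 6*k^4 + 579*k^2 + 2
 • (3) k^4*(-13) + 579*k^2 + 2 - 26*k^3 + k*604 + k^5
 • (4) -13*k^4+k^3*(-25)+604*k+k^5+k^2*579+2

Adding the polynomials and combining like terms:
(k^5 - 34*k^3 + k^2*580 + k*600 - 13*k^4) + (4*k + 9*k^3 + 2 + k^2*(-1))
= -13*k^4+k^3*(-25)+604*k+k^5+k^2*579+2
4) -13*k^4+k^3*(-25)+604*k+k^5+k^2*579+2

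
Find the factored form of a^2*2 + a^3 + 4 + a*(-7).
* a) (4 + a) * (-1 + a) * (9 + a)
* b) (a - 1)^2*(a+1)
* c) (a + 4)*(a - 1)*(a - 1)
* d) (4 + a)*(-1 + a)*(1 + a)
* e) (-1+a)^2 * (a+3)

We need to factor a^2*2 + a^3 + 4 + a*(-7).
The factored form is (a + 4)*(a - 1)*(a - 1).
c) (a + 4)*(a - 1)*(a - 1)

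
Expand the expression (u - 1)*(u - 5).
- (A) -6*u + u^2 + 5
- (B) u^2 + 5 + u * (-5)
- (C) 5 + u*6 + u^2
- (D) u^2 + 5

Expanding (u - 1)*(u - 5):
= -6*u + u^2 + 5
A) -6*u + u^2 + 5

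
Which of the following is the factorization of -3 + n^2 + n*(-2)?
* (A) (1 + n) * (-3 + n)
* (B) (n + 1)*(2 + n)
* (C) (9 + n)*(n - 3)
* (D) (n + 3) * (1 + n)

We need to factor -3 + n^2 + n*(-2).
The factored form is (1 + n) * (-3 + n).
A) (1 + n) * (-3 + n)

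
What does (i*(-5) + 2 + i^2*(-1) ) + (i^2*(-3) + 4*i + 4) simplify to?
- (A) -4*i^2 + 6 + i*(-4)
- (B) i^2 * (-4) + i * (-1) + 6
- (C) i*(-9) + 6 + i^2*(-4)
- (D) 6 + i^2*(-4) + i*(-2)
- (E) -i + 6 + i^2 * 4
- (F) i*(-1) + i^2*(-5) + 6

Adding the polynomials and combining like terms:
(i*(-5) + 2 + i^2*(-1)) + (i^2*(-3) + 4*i + 4)
= i^2 * (-4) + i * (-1) + 6
B) i^2 * (-4) + i * (-1) + 6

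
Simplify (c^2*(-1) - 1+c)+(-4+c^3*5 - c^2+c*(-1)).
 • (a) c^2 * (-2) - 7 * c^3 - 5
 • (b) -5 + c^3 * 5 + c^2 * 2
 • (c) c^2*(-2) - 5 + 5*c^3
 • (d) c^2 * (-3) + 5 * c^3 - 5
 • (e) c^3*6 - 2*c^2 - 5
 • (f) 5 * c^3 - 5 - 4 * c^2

Adding the polynomials and combining like terms:
(c^2*(-1) - 1 + c) + (-4 + c^3*5 - c^2 + c*(-1))
= c^2*(-2) - 5 + 5*c^3
c) c^2*(-2) - 5 + 5*c^3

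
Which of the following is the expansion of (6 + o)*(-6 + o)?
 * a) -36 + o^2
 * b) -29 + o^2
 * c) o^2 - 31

Expanding (6 + o)*(-6 + o):
= -36 + o^2
a) -36 + o^2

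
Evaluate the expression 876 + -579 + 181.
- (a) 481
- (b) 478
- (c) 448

First: 876 + -579 = 297
Then: 297 + 181 = 478
b) 478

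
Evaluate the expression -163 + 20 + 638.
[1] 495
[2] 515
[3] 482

First: -163 + 20 = -143
Then: -143 + 638 = 495
1) 495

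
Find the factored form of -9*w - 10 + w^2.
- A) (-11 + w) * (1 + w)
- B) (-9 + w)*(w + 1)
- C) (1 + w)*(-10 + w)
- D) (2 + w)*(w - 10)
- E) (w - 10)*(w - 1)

We need to factor -9*w - 10 + w^2.
The factored form is (1 + w)*(-10 + w).
C) (1 + w)*(-10 + w)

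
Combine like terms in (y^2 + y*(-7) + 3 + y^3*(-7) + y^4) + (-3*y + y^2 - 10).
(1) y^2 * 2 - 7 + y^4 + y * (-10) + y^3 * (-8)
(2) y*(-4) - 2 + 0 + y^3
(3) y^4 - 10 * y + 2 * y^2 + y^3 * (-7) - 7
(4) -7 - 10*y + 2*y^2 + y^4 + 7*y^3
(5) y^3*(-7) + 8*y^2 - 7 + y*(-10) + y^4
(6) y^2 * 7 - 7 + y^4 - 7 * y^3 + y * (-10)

Adding the polynomials and combining like terms:
(y^2 + y*(-7) + 3 + y^3*(-7) + y^4) + (-3*y + y^2 - 10)
= y^4 - 10 * y + 2 * y^2 + y^3 * (-7) - 7
3) y^4 - 10 * y + 2 * y^2 + y^3 * (-7) - 7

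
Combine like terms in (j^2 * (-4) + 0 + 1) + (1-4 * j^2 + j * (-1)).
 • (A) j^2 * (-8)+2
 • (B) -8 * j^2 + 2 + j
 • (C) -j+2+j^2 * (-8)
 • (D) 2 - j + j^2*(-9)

Adding the polynomials and combining like terms:
(j^2*(-4) + 0 + 1) + (1 - 4*j^2 + j*(-1))
= -j+2+j^2 * (-8)
C) -j+2+j^2 * (-8)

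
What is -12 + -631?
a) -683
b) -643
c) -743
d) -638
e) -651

-12 + -631 = -643
b) -643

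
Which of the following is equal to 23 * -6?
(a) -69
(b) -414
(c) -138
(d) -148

23 * -6 = -138
c) -138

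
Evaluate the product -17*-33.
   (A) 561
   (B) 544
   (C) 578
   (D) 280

-17 * -33 = 561
A) 561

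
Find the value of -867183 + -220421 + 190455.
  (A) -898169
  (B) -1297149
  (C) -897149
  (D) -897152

First: -867183 + -220421 = -1087604
Then: -1087604 + 190455 = -897149
C) -897149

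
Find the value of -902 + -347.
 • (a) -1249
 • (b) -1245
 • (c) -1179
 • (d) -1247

-902 + -347 = -1249
a) -1249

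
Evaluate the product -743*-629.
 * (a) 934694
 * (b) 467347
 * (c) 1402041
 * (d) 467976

-743 * -629 = 467347
b) 467347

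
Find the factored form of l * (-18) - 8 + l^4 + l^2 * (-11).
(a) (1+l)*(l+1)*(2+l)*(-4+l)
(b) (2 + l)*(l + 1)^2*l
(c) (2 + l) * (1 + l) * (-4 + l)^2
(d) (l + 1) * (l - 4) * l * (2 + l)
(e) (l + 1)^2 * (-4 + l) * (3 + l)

We need to factor l * (-18) - 8 + l^4 + l^2 * (-11).
The factored form is (1+l)*(l+1)*(2+l)*(-4+l).
a) (1+l)*(l+1)*(2+l)*(-4+l)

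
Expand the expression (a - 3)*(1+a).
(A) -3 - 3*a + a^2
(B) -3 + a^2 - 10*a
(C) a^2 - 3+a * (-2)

Expanding (a - 3)*(1+a):
= a^2 - 3+a * (-2)
C) a^2 - 3+a * (-2)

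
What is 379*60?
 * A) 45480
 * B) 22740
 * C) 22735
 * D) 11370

379 * 60 = 22740
B) 22740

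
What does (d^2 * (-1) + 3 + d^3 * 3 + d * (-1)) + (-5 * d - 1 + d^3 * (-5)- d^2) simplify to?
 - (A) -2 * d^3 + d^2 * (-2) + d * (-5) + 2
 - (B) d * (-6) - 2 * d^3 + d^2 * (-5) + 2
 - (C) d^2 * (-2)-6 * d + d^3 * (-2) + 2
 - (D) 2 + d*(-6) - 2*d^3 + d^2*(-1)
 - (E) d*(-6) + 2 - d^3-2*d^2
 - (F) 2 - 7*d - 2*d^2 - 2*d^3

Adding the polynomials and combining like terms:
(d^2*(-1) + 3 + d^3*3 + d*(-1)) + (-5*d - 1 + d^3*(-5) - d^2)
= d^2 * (-2)-6 * d + d^3 * (-2) + 2
C) d^2 * (-2)-6 * d + d^3 * (-2) + 2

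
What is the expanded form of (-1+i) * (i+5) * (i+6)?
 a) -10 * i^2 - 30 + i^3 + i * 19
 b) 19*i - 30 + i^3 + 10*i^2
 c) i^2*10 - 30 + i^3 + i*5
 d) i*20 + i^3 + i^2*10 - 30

Expanding (-1+i) * (i+5) * (i+6):
= 19*i - 30 + i^3 + 10*i^2
b) 19*i - 30 + i^3 + 10*i^2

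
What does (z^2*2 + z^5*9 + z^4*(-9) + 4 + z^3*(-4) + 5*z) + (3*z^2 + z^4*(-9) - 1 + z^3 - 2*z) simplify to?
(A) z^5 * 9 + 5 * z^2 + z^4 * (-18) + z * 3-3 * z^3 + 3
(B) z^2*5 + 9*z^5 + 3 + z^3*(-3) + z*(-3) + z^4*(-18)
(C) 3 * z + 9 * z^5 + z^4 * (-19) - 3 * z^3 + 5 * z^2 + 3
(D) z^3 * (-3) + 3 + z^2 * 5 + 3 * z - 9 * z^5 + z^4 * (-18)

Adding the polynomials and combining like terms:
(z^2*2 + z^5*9 + z^4*(-9) + 4 + z^3*(-4) + 5*z) + (3*z^2 + z^4*(-9) - 1 + z^3 - 2*z)
= z^5 * 9 + 5 * z^2 + z^4 * (-18) + z * 3-3 * z^3 + 3
A) z^5 * 9 + 5 * z^2 + z^4 * (-18) + z * 3-3 * z^3 + 3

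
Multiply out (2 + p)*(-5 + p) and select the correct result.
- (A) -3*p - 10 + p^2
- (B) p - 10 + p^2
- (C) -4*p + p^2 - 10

Expanding (2 + p)*(-5 + p):
= -3*p - 10 + p^2
A) -3*p - 10 + p^2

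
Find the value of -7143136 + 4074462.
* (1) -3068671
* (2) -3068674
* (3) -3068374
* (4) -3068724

-7143136 + 4074462 = -3068674
2) -3068674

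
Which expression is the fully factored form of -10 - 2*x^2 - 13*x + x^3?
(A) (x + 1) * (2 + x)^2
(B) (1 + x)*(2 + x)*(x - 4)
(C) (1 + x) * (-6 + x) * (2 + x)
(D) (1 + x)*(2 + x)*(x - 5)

We need to factor -10 - 2*x^2 - 13*x + x^3.
The factored form is (1 + x)*(2 + x)*(x - 5).
D) (1 + x)*(2 + x)*(x - 5)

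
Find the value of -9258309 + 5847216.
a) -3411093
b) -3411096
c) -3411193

-9258309 + 5847216 = -3411093
a) -3411093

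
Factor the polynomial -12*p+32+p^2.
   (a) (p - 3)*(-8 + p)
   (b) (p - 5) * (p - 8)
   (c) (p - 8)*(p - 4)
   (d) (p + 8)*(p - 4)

We need to factor -12*p+32+p^2.
The factored form is (p - 8)*(p - 4).
c) (p - 8)*(p - 4)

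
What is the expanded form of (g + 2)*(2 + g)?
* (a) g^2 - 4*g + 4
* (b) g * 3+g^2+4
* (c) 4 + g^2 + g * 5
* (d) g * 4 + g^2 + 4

Expanding (g + 2)*(2 + g):
= g * 4 + g^2 + 4
d) g * 4 + g^2 + 4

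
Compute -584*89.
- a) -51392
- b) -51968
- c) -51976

-584 * 89 = -51976
c) -51976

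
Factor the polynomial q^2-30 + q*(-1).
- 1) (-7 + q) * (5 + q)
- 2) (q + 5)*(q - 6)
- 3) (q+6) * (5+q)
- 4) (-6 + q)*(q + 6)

We need to factor q^2-30 + q*(-1).
The factored form is (q + 5)*(q - 6).
2) (q + 5)*(q - 6)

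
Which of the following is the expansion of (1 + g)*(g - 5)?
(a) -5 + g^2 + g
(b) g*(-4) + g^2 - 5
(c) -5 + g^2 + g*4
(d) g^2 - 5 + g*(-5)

Expanding (1 + g)*(g - 5):
= g*(-4) + g^2 - 5
b) g*(-4) + g^2 - 5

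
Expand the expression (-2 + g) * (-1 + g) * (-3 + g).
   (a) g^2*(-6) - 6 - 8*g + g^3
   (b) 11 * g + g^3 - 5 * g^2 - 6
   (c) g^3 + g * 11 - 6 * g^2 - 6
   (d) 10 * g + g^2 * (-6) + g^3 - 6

Expanding (-2 + g) * (-1 + g) * (-3 + g):
= g^3 + g * 11 - 6 * g^2 - 6
c) g^3 + g * 11 - 6 * g^2 - 6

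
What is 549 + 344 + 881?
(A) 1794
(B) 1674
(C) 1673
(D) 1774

First: 549 + 344 = 893
Then: 893 + 881 = 1774
D) 1774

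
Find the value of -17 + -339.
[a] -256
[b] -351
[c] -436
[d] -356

-17 + -339 = -356
d) -356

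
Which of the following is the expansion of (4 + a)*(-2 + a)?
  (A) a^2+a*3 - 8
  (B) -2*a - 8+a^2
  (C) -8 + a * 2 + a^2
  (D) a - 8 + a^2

Expanding (4 + a)*(-2 + a):
= -8 + a * 2 + a^2
C) -8 + a * 2 + a^2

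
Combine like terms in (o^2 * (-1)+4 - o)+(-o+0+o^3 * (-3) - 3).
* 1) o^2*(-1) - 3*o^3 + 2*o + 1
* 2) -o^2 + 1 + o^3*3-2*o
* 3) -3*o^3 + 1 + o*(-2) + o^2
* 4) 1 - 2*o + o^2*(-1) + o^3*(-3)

Adding the polynomials and combining like terms:
(o^2*(-1) + 4 - o) + (-o + 0 + o^3*(-3) - 3)
= 1 - 2*o + o^2*(-1) + o^3*(-3)
4) 1 - 2*o + o^2*(-1) + o^3*(-3)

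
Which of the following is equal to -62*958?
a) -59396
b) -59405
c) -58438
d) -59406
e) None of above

-62 * 958 = -59396
a) -59396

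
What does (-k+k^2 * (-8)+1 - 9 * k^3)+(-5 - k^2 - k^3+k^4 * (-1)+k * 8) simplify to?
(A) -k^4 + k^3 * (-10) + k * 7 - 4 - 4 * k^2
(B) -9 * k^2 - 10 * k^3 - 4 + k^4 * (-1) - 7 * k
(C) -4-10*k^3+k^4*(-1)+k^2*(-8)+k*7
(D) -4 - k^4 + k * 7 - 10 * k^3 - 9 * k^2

Adding the polynomials and combining like terms:
(-k + k^2*(-8) + 1 - 9*k^3) + (-5 - k^2 - k^3 + k^4*(-1) + k*8)
= -4 - k^4 + k * 7 - 10 * k^3 - 9 * k^2
D) -4 - k^4 + k * 7 - 10 * k^3 - 9 * k^2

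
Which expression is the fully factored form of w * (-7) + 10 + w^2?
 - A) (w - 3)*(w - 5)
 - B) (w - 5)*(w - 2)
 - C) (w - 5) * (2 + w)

We need to factor w * (-7) + 10 + w^2.
The factored form is (w - 5)*(w - 2).
B) (w - 5)*(w - 2)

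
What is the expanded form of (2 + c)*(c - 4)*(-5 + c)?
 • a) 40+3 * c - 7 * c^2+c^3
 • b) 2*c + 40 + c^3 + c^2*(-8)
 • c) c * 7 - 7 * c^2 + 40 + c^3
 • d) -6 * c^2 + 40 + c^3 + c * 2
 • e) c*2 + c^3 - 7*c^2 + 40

Expanding (2 + c)*(c - 4)*(-5 + c):
= c*2 + c^3 - 7*c^2 + 40
e) c*2 + c^3 - 7*c^2 + 40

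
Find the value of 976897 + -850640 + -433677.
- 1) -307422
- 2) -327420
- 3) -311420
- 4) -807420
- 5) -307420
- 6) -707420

First: 976897 + -850640 = 126257
Then: 126257 + -433677 = -307420
5) -307420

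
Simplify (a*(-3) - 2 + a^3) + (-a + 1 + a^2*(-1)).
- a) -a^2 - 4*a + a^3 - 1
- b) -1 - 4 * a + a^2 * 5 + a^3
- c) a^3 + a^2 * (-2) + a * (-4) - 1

Adding the polynomials and combining like terms:
(a*(-3) - 2 + a^3) + (-a + 1 + a^2*(-1))
= -a^2 - 4*a + a^3 - 1
a) -a^2 - 4*a + a^3 - 1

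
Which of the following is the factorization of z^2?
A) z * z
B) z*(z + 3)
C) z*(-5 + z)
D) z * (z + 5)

We need to factor z^2.
The factored form is z * z.
A) z * z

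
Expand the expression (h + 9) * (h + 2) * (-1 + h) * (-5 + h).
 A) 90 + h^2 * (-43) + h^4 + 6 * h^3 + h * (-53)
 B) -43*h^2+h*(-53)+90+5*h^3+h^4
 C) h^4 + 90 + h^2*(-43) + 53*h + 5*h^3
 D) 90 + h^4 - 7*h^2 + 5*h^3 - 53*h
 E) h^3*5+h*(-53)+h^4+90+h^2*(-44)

Expanding (h + 9) * (h + 2) * (-1 + h) * (-5 + h):
= -43*h^2+h*(-53)+90+5*h^3+h^4
B) -43*h^2+h*(-53)+90+5*h^3+h^4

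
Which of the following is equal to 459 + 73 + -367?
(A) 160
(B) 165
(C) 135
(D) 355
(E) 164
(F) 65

First: 459 + 73 = 532
Then: 532 + -367 = 165
B) 165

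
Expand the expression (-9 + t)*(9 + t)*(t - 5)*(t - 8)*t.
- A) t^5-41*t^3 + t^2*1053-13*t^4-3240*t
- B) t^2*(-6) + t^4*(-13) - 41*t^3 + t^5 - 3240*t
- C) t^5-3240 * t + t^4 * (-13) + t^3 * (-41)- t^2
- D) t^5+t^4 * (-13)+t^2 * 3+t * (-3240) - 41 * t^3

Expanding (-9 + t)*(9 + t)*(t - 5)*(t - 8)*t:
= t^5-41*t^3 + t^2*1053-13*t^4-3240*t
A) t^5-41*t^3 + t^2*1053-13*t^4-3240*t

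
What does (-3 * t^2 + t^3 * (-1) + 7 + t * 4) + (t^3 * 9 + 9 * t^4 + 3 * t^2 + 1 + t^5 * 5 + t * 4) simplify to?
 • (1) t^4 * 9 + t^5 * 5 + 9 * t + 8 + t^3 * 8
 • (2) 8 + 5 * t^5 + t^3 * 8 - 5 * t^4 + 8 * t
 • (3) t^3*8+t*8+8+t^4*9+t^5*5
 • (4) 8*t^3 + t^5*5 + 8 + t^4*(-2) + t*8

Adding the polynomials and combining like terms:
(-3*t^2 + t^3*(-1) + 7 + t*4) + (t^3*9 + 9*t^4 + 3*t^2 + 1 + t^5*5 + t*4)
= t^3*8+t*8+8+t^4*9+t^5*5
3) t^3*8+t*8+8+t^4*9+t^5*5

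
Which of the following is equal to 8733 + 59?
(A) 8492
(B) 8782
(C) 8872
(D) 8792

8733 + 59 = 8792
D) 8792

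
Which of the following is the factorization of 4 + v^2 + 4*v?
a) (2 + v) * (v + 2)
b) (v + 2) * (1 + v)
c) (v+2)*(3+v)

We need to factor 4 + v^2 + 4*v.
The factored form is (2 + v) * (v + 2).
a) (2 + v) * (v + 2)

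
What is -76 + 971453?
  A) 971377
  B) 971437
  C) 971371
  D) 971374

-76 + 971453 = 971377
A) 971377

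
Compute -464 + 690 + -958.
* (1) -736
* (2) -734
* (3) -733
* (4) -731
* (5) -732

First: -464 + 690 = 226
Then: 226 + -958 = -732
5) -732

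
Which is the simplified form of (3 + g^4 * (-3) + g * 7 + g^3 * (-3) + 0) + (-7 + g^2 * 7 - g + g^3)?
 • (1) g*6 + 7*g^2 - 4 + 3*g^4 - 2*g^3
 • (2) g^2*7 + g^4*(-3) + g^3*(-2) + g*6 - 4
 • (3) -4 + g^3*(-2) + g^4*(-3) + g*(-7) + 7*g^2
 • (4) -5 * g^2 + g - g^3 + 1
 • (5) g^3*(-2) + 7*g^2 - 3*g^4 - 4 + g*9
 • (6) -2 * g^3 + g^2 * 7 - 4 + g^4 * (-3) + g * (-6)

Adding the polynomials and combining like terms:
(3 + g^4*(-3) + g*7 + g^3*(-3) + 0) + (-7 + g^2*7 - g + g^3)
= g^2*7 + g^4*(-3) + g^3*(-2) + g*6 - 4
2) g^2*7 + g^4*(-3) + g^3*(-2) + g*6 - 4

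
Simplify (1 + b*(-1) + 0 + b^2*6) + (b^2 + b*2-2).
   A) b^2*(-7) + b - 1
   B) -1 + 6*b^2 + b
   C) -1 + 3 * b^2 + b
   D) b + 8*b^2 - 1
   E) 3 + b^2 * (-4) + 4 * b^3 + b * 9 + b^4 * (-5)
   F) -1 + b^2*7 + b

Adding the polynomials and combining like terms:
(1 + b*(-1) + 0 + b^2*6) + (b^2 + b*2 - 2)
= -1 + b^2*7 + b
F) -1 + b^2*7 + b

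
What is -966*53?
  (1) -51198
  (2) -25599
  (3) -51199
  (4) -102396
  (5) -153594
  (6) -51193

-966 * 53 = -51198
1) -51198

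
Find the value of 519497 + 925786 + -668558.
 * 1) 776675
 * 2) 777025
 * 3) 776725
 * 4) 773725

First: 519497 + 925786 = 1445283
Then: 1445283 + -668558 = 776725
3) 776725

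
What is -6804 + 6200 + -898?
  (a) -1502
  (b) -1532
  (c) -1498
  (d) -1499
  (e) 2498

First: -6804 + 6200 = -604
Then: -604 + -898 = -1502
a) -1502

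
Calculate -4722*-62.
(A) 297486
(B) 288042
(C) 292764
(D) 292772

-4722 * -62 = 292764
C) 292764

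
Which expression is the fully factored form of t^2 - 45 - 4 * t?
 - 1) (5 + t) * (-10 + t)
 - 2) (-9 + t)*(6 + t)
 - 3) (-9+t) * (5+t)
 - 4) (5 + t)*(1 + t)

We need to factor t^2 - 45 - 4 * t.
The factored form is (-9+t) * (5+t).
3) (-9+t) * (5+t)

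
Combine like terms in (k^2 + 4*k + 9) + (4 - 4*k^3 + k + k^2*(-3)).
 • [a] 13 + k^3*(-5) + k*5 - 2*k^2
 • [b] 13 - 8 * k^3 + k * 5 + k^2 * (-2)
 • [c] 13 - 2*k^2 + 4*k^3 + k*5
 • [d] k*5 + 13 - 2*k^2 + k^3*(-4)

Adding the polynomials and combining like terms:
(k^2 + 4*k + 9) + (4 - 4*k^3 + k + k^2*(-3))
= k*5 + 13 - 2*k^2 + k^3*(-4)
d) k*5 + 13 - 2*k^2 + k^3*(-4)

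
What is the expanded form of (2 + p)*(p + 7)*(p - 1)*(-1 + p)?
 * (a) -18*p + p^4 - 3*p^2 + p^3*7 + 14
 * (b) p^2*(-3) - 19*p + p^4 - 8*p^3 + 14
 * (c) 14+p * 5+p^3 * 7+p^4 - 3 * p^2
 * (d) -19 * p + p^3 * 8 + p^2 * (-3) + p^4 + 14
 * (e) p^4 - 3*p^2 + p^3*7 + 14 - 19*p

Expanding (2 + p)*(p + 7)*(p - 1)*(-1 + p):
= p^4 - 3*p^2 + p^3*7 + 14 - 19*p
e) p^4 - 3*p^2 + p^3*7 + 14 - 19*p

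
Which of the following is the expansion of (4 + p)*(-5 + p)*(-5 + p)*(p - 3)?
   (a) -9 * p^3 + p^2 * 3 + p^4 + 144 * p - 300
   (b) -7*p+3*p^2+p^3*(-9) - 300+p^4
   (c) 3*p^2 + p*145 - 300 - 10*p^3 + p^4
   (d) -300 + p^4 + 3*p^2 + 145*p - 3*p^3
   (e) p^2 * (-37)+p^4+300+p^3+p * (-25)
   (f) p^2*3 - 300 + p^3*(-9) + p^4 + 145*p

Expanding (4 + p)*(-5 + p)*(-5 + p)*(p - 3):
= p^2*3 - 300 + p^3*(-9) + p^4 + 145*p
f) p^2*3 - 300 + p^3*(-9) + p^4 + 145*p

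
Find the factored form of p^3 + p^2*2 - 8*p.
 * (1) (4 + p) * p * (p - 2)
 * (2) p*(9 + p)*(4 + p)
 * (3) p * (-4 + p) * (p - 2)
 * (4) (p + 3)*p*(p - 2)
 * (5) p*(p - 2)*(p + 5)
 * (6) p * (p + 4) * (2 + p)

We need to factor p^3 + p^2*2 - 8*p.
The factored form is (4 + p) * p * (p - 2).
1) (4 + p) * p * (p - 2)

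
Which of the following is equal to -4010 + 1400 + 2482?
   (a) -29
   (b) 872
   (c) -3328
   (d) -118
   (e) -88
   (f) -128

First: -4010 + 1400 = -2610
Then: -2610 + 2482 = -128
f) -128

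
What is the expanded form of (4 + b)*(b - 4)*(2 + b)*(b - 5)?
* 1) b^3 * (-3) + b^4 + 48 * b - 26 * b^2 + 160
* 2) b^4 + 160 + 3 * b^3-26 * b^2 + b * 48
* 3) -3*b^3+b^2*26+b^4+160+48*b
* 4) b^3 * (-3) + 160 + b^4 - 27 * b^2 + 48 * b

Expanding (4 + b)*(b - 4)*(2 + b)*(b - 5):
= b^3 * (-3) + b^4 + 48 * b - 26 * b^2 + 160
1) b^3 * (-3) + b^4 + 48 * b - 26 * b^2 + 160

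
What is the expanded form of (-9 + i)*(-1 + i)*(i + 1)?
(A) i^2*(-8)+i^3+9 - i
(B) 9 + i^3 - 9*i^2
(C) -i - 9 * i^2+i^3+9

Expanding (-9 + i)*(-1 + i)*(i + 1):
= -i - 9 * i^2+i^3+9
C) -i - 9 * i^2+i^3+9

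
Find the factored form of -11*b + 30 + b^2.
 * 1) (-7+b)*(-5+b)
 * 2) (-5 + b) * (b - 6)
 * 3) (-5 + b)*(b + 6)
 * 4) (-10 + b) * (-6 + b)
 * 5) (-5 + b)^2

We need to factor -11*b + 30 + b^2.
The factored form is (-5 + b) * (b - 6).
2) (-5 + b) * (b - 6)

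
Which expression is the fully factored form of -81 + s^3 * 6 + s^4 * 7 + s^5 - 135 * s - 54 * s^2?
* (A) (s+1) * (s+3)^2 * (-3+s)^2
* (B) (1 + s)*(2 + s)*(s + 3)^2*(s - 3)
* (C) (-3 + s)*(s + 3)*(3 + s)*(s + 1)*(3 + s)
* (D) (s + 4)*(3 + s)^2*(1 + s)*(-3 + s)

We need to factor -81 + s^3 * 6 + s^4 * 7 + s^5 - 135 * s - 54 * s^2.
The factored form is (-3 + s)*(s + 3)*(3 + s)*(s + 1)*(3 + s).
C) (-3 + s)*(s + 3)*(3 + s)*(s + 1)*(3 + s)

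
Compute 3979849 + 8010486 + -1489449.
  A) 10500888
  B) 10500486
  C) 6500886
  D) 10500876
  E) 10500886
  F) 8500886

First: 3979849 + 8010486 = 11990335
Then: 11990335 + -1489449 = 10500886
E) 10500886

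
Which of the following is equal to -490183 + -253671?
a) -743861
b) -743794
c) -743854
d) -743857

-490183 + -253671 = -743854
c) -743854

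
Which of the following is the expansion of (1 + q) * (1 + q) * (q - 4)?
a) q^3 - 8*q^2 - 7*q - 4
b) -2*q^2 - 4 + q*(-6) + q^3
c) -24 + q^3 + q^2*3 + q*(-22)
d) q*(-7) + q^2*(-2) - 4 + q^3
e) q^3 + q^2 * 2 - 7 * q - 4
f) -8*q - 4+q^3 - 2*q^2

Expanding (1 + q) * (1 + q) * (q - 4):
= q*(-7) + q^2*(-2) - 4 + q^3
d) q*(-7) + q^2*(-2) - 4 + q^3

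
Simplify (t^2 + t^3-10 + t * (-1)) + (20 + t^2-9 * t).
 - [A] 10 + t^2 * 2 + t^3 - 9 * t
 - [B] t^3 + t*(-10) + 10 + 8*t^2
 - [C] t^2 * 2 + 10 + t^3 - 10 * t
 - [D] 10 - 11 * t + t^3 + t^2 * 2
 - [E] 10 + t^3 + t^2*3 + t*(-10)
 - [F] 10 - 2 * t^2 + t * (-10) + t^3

Adding the polynomials and combining like terms:
(t^2 + t^3 - 10 + t*(-1)) + (20 + t^2 - 9*t)
= t^2 * 2 + 10 + t^3 - 10 * t
C) t^2 * 2 + 10 + t^3 - 10 * t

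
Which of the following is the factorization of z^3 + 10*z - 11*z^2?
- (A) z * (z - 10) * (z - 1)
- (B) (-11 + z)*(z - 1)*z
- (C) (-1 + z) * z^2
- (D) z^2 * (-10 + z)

We need to factor z^3 + 10*z - 11*z^2.
The factored form is z * (z - 10) * (z - 1).
A) z * (z - 10) * (z - 1)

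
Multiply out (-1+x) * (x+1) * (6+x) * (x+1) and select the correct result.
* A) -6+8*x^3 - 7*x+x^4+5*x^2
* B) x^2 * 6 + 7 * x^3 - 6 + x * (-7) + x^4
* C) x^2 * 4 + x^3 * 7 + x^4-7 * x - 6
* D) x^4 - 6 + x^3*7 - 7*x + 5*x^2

Expanding (-1+x) * (x+1) * (6+x) * (x+1):
= x^4 - 6 + x^3*7 - 7*x + 5*x^2
D) x^4 - 6 + x^3*7 - 7*x + 5*x^2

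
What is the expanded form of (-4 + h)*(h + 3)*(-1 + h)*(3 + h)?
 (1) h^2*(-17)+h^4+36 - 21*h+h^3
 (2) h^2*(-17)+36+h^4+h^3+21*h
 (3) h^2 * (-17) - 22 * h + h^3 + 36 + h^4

Expanding (-4 + h)*(h + 3)*(-1 + h)*(3 + h):
= h^2*(-17)+h^4+36 - 21*h+h^3
1) h^2*(-17)+h^4+36 - 21*h+h^3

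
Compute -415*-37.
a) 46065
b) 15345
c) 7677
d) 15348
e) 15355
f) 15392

-415 * -37 = 15355
e) 15355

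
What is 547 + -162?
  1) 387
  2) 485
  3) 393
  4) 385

547 + -162 = 385
4) 385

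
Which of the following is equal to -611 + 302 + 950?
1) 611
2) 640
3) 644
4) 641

First: -611 + 302 = -309
Then: -309 + 950 = 641
4) 641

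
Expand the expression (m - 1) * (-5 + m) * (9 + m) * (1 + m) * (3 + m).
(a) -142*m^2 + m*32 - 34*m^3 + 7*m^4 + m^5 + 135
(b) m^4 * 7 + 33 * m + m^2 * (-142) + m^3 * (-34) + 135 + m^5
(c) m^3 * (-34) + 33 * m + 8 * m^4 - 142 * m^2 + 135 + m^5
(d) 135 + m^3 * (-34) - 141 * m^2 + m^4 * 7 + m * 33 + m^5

Expanding (m - 1) * (-5 + m) * (9 + m) * (1 + m) * (3 + m):
= m^4 * 7 + 33 * m + m^2 * (-142) + m^3 * (-34) + 135 + m^5
b) m^4 * 7 + 33 * m + m^2 * (-142) + m^3 * (-34) + 135 + m^5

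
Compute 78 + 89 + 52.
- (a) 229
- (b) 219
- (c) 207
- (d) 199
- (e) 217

First: 78 + 89 = 167
Then: 167 + 52 = 219
b) 219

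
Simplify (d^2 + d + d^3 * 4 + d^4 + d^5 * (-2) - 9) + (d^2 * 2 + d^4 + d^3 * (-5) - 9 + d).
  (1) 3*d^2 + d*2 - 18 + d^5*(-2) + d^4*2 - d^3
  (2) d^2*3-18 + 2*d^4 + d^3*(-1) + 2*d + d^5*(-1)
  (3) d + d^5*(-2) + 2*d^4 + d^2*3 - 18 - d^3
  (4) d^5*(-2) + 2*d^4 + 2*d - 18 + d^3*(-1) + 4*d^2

Adding the polynomials and combining like terms:
(d^2 + d + d^3*4 + d^4 + d^5*(-2) - 9) + (d^2*2 + d^4 + d^3*(-5) - 9 + d)
= 3*d^2 + d*2 - 18 + d^5*(-2) + d^4*2 - d^3
1) 3*d^2 + d*2 - 18 + d^5*(-2) + d^4*2 - d^3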